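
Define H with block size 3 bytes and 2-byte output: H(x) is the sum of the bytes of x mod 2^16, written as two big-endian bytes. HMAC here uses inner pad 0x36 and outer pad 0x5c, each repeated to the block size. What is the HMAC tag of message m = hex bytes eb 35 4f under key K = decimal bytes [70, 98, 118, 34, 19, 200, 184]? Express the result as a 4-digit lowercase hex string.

0209

Key decimal bytes [70, 98, 118, 34, 19, 200, 184] = 46 62 76 22 13 c8 b8 is 7 bytes > B = 3, so hash it first: H(key) = 02 d3, then zero-pad to 3 bytes: K' = 02 d3 00.
K' ⊕ ipad = 34 e5 36.  K' ⊕ opad = 5e 8f 5c.
Inner input = (K'⊕ipad) ∥ m = 34 e5 36 ∥ eb 35 4f.
Inner hash: sum = 52+229+54+235+53+79 = 702 → 02 be.
Outer input = (K'⊕opad) ∥ inner = 5e 8f 5c ∥ 02 be.
Outer hash (tag): sum = 94+143+92+2+190 = 521 → 02 09.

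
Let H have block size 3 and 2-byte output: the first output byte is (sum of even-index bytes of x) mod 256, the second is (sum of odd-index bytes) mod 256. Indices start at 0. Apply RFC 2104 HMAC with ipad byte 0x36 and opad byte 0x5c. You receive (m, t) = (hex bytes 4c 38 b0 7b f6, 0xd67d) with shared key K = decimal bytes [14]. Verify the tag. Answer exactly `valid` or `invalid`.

Key decimal bytes [14] = 0e is 1 byte ≤ B = 3; zero-pad to 3 bytes: K' = 0e 00 00.
K' ⊕ ipad = 38 36 36; K' ⊕ opad = 52 5c 5c.
Inner hash: even-index sum = 289 mod 256 = 33; odd-index sum = 552 mod 256 = 40 → 21 28.
Outer hash (recomputed tag): even-index sum = 214 mod 256 = 214; odd-index sum = 125 mod 256 = 125 → d6 7d.
Recomputed tag = d67d; claimed = d67d → match.

valid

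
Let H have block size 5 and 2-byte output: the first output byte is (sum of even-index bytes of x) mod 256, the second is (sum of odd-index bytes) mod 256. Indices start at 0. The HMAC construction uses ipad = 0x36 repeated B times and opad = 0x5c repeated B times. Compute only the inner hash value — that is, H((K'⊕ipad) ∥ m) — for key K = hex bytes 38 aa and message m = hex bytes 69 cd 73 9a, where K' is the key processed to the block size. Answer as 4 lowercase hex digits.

e1ae

Key hex bytes 38 aa is 2 bytes ≤ B = 5; zero-pad to 5 bytes: K' = 38 aa 00 00 00.
K' ⊕ ipad = 0e 9c 36 36 36.
Inner input = 0e 9c 36 36 36 ∥ 69 cd 73 9a.
Inner hash: even-index sum = 481 mod 256 = 225; odd-index sum = 430 mod 256 = 174 → e1 ae.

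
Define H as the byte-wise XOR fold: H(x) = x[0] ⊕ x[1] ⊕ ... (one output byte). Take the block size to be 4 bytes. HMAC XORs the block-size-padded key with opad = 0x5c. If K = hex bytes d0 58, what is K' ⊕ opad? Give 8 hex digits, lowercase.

Key hex bytes d0 58 is 2 bytes ≤ B = 4; zero-pad to 4 bytes: K' = d0 58 00 00.
XOR each byte with 0x5c: d0⊕5c=8c, 58⊕5c=04, 00⊕5c=5c, 00⊕5c=5c.

8c045c5c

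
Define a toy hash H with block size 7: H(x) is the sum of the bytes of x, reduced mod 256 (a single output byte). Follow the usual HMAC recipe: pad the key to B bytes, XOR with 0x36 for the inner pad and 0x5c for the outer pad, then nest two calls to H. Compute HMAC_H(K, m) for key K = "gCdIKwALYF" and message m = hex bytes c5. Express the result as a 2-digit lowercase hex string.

bd

Key "gCdIKwALYF" = 67 43 64 49 4b 77 41 4c 59 46 is 10 bytes > B = 7, so hash it first: H(key) = 45, then zero-pad to 7 bytes: K' = 45 00 00 00 00 00 00.
K' ⊕ ipad = 73 36 36 36 36 36 36.  K' ⊕ opad = 19 5c 5c 5c 5c 5c 5c.
Inner input = (K'⊕ipad) ∥ m = 73 36 36 36 36 36 36 ∥ c5.
Inner hash: sum = 115+54+54+54+54+54+54+197 = 636; mod 256 = 124 → 7c.
Outer input = (K'⊕opad) ∥ inner = 19 5c 5c 5c 5c 5c 5c ∥ 7c.
Outer hash (tag): sum = 25+92+92+92+92+92+92+124 = 701; mod 256 = 189 → bd.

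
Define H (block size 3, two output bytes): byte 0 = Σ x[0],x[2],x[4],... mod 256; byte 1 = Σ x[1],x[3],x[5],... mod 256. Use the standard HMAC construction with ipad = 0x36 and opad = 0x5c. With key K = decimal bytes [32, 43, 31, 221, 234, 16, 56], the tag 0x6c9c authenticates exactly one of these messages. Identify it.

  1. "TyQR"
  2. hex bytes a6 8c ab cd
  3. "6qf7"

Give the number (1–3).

Key decimal bytes [32, 43, 31, 221, 234, 16, 56] = 20 2b 1f dd ea 10 38 is 7 bytes > B = 3, so hash it first: H(key) = 61 18, then zero-pad to 3 bytes: K' = 61 18 00.
K' ⊕ ipad = 57 2e 36; K' ⊕ opad = 3d 44 5c.
m1: inner = H(57 2e 36 54 79 51 52) = 58 d3; tag = H(3d 44 5c 58 d3) = 6c9c ← matches
m2: inner = H(57 2e 36 a6 8c ab cd) = e6 7f; tag = H(3d 44 5c e6 7f) = 182a
m3: inner = H(57 2e 36 36 71 66 37) = 35 ca; tag = H(3d 44 5c 35 ca) = 6379

1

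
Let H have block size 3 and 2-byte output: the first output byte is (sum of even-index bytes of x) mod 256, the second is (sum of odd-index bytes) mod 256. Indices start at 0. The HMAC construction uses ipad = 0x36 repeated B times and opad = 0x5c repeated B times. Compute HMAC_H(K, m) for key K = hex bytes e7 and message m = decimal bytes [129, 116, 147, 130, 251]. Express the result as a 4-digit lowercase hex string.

5c59

Key hex bytes e7 is 1 byte ≤ B = 3; zero-pad to 3 bytes: K' = e7 00 00.
K' ⊕ ipad = d1 36 36.  K' ⊕ opad = bb 5c 5c.
Inner input = (K'⊕ipad) ∥ m = d1 36 36 ∥ 81 74 93 82 fb.
Inner hash: even-index sum = 509 mod 256 = 253; odd-index sum = 581 mod 256 = 69 → fd 45.
Outer input = (K'⊕opad) ∥ inner = bb 5c 5c ∥ fd 45.
Outer hash (tag): even-index sum = 348 mod 256 = 92; odd-index sum = 345 mod 256 = 89 → 5c 59.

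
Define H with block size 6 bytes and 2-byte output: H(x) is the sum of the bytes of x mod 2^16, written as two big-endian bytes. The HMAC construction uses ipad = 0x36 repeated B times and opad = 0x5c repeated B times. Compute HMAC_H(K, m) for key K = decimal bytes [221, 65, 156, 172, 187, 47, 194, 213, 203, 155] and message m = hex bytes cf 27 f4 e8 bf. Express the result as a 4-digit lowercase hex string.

Key decimal bytes [221, 65, 156, 172, 187, 47, 194, 213, 203, 155] = dd 41 9c ac bb 2f c2 d5 cb 9b is 10 bytes > B = 6, so hash it first: H(key) = 06 4d, then zero-pad to 6 bytes: K' = 06 4d 00 00 00 00.
K' ⊕ ipad = 30 7b 36 36 36 36.  K' ⊕ opad = 5a 11 5c 5c 5c 5c.
Inner input = (K'⊕ipad) ∥ m = 30 7b 36 36 36 36 ∥ cf 27 f4 e8 bf.
Inner hash: sum = 48+123+54+54+54+54+207+39+244+232+191 = 1300 → 05 14.
Outer input = (K'⊕opad) ∥ inner = 5a 11 5c 5c 5c 5c ∥ 05 14.
Outer hash (tag): sum = 90+17+92+92+92+92+5+20 = 500 → 01 f4.

01f4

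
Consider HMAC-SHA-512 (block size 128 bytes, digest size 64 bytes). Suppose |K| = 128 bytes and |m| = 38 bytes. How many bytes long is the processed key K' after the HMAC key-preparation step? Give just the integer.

128

Key is 128 ≤ 128 bytes, zero-padded: |K'| = 128.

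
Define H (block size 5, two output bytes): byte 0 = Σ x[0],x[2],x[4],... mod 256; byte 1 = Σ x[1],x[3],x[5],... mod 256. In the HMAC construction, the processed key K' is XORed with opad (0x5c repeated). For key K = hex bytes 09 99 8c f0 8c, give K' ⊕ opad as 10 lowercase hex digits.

Key hex bytes 09 99 8c f0 8c is exactly B = 5 bytes: K' = 09 99 8c f0 8c.
XOR each byte with 0x5c: 09⊕5c=55, 99⊕5c=c5, 8c⊕5c=d0, f0⊕5c=ac, 8c⊕5c=d0.

55c5d0acd0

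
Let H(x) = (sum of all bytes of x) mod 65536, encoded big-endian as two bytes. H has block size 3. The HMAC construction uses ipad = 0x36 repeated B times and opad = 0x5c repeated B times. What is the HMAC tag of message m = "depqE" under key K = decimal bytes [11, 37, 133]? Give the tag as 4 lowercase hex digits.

Key decimal bytes [11, 37, 133] = 0b 25 85 is exactly B = 3 bytes: K' = 0b 25 85.
K' ⊕ ipad = 3d 13 b3.  K' ⊕ opad = 57 79 d9.
Inner input = (K'⊕ipad) ∥ m = 3d 13 b3 ∥ 64 65 70 71 45.
Inner hash: sum = 61+19+179+100+101+112+113+69 = 754 → 02 f2.
Outer input = (K'⊕opad) ∥ inner = 57 79 d9 ∥ 02 f2.
Outer hash (tag): sum = 87+121+217+2+242 = 669 → 02 9d.

029d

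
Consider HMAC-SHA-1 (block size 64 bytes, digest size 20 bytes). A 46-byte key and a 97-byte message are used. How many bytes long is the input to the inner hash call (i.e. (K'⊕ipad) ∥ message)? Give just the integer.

161

Key is 46 ≤ 64 bytes, zero-padded: |K'| = 64.
Inner input = (K'⊕ipad) ∥ m → 64 + 97 = 161 bytes.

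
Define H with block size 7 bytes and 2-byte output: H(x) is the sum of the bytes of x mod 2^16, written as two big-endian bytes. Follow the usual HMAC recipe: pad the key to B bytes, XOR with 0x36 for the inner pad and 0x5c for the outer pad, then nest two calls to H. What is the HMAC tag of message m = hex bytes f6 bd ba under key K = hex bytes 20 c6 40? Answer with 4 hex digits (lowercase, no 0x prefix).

Key hex bytes 20 c6 40 is 3 bytes ≤ B = 7; zero-pad to 7 bytes: K' = 20 c6 40 00 00 00 00.
K' ⊕ ipad = 16 f0 76 36 36 36 36.  K' ⊕ opad = 7c 9a 1c 5c 5c 5c 5c.
Inner input = (K'⊕ipad) ∥ m = 16 f0 76 36 36 36 36 ∥ f6 bd ba.
Inner hash: sum = 22+240+118+54+54+54+54+246+189+186 = 1217 → 04 c1.
Outer input = (K'⊕opad) ∥ inner = 7c 9a 1c 5c 5c 5c 5c ∥ 04 c1.
Outer hash (tag): sum = 124+154+28+92+92+92+92+4+193 = 871 → 03 67.

0367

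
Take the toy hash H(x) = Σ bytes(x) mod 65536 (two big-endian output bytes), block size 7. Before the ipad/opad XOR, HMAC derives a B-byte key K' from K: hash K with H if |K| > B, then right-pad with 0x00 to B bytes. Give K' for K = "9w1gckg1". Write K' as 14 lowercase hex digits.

02ae0000000000

|K| = 8 > B = 7, so first hash the key.
H(K): sum = 57+119+49+103+99+107+103+49 = 686 → 02 ae.
Zero-pad H(K) = 02 ae to 7 bytes: K' = 02 ae 00 00 00 00 00.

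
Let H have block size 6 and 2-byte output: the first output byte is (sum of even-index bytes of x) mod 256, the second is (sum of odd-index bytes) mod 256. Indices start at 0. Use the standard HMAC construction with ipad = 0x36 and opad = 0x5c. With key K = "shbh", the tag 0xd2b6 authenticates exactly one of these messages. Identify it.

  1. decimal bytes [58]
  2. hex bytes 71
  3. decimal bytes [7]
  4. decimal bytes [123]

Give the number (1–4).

Key "shbh" = 73 68 62 68 is 4 bytes ≤ B = 6; zero-pad to 6 bytes: K' = 73 68 62 68 00 00.
K' ⊕ ipad = 45 5e 54 5e 36 36; K' ⊕ opad = 2f 34 3e 34 5c 5c.
m1: inner = H(45 5e 54 5e 36 36 3a) = 09 f2; tag = H(2f 34 3e 34 5c 5c 09 f2) = d2b6 ← matches
m2: inner = H(45 5e 54 5e 36 36 71) = 40 f2; tag = H(2f 34 3e 34 5c 5c 40 f2) = 09b6
m3: inner = H(45 5e 54 5e 36 36 07) = d6 f2; tag = H(2f 34 3e 34 5c 5c d6 f2) = 9fb6
m4: inner = H(45 5e 54 5e 36 36 7b) = 4a f2; tag = H(2f 34 3e 34 5c 5c 4a f2) = 13b6

1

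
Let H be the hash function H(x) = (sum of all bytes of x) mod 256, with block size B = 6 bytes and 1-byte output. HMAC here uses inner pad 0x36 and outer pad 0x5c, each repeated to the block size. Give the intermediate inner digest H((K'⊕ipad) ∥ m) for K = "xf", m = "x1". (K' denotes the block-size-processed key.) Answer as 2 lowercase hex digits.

1f

Key "xf" = 78 66 is 2 bytes ≤ B = 6; zero-pad to 6 bytes: K' = 78 66 00 00 00 00.
K' ⊕ ipad = 4e 50 36 36 36 36.
Inner input = 4e 50 36 36 36 36 ∥ 78 31.
Inner hash: sum = 78+80+54+54+54+54+120+49 = 543; mod 256 = 31 → 1f.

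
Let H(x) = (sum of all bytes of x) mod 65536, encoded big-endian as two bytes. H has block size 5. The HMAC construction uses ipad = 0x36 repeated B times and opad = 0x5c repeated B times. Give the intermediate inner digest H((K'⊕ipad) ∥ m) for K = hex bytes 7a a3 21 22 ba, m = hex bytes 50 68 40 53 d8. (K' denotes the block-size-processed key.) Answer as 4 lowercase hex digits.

03bb

Key hex bytes 7a a3 21 22 ba is exactly B = 5 bytes: K' = 7a a3 21 22 ba.
K' ⊕ ipad = 4c 95 17 14 8c.
Inner input = 4c 95 17 14 8c ∥ 50 68 40 53 d8.
Inner hash: sum = 76+149+23+20+140+80+104+64+83+216 = 955 → 03 bb.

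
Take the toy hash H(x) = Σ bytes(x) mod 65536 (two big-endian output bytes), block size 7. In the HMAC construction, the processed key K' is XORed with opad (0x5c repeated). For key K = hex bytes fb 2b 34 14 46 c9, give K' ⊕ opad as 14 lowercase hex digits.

a77768481a955c

Key hex bytes fb 2b 34 14 46 c9 is 6 bytes ≤ B = 7; zero-pad to 7 bytes: K' = fb 2b 34 14 46 c9 00.
XOR each byte with 0x5c: fb⊕5c=a7, 2b⊕5c=77, 34⊕5c=68, 14⊕5c=48, 46⊕5c=1a, c9⊕5c=95, 00⊕5c=5c.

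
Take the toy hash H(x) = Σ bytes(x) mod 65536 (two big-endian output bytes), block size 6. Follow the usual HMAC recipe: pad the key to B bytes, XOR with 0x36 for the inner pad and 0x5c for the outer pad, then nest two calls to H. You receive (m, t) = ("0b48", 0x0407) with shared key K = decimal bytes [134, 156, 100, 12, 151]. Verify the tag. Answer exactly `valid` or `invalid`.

valid

Key decimal bytes [134, 156, 100, 12, 151] = 86 9c 64 0c 97 is 5 bytes ≤ B = 6; zero-pad to 6 bytes: K' = 86 9c 64 0c 97 00.
K' ⊕ ipad = b0 aa 52 3a a1 36; K' ⊕ opad = da c0 38 50 cb 5c.
Inner hash: sum = 176+170+82+58+161+54+48+98+52+56 = 955 → 03 bb.
Outer hash (recomputed tag): sum = 218+192+56+80+203+92+3+187 = 1031 → 04 07.
Recomputed tag = 0407; claimed = 0407 → match.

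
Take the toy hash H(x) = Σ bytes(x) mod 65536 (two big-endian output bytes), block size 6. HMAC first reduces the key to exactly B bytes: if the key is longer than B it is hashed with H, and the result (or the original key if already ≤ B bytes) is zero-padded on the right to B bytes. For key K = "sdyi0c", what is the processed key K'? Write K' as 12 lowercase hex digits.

736479693063

Key "sdyi0c" = 73 64 79 69 30 63 is exactly B = 6 bytes: K' = 73 64 79 69 30 63.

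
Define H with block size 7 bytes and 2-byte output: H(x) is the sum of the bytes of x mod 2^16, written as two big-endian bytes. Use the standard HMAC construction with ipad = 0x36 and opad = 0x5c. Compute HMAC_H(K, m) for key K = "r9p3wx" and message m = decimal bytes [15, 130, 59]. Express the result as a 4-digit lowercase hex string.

Key "r9p3wx" = 72 39 70 33 77 78 is 6 bytes ≤ B = 7; zero-pad to 7 bytes: K' = 72 39 70 33 77 78 00.
K' ⊕ ipad = 44 0f 46 05 41 4e 36.  K' ⊕ opad = 2e 65 2c 6f 2b 24 5c.
Inner input = (K'⊕ipad) ∥ m = 44 0f 46 05 41 4e 36 ∥ 0f 82 3b.
Inner hash: sum = 68+15+70+5+65+78+54+15+130+59 = 559 → 02 2f.
Outer input = (K'⊕opad) ∥ inner = 2e 65 2c 6f 2b 24 5c ∥ 02 2f.
Outer hash (tag): sum = 46+101+44+111+43+36+92+2+47 = 522 → 02 0a.

020a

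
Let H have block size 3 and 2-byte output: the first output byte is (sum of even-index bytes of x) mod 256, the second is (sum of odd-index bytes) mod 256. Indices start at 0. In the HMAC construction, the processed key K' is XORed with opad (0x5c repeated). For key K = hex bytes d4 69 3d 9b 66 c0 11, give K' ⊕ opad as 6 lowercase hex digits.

Key hex bytes d4 69 3d 9b 66 c0 11 is 7 bytes > B = 3, so hash it first: H(key) = 88 c4, then zero-pad to 3 bytes: K' = 88 c4 00.
XOR each byte with 0x5c: 88⊕5c=d4, c4⊕5c=98, 00⊕5c=5c.

d4985c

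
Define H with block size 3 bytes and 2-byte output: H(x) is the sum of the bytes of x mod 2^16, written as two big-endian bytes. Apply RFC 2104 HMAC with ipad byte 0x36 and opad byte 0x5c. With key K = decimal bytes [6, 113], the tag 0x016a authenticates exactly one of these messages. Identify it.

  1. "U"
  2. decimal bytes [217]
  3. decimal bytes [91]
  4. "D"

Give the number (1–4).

2

Key decimal bytes [6, 113] = 06 71 is 2 bytes ≤ B = 3; zero-pad to 3 bytes: K' = 06 71 00.
K' ⊕ ipad = 30 47 36; K' ⊕ opad = 5a 2d 5c.
m1: inner = H(30 47 36 55) = 01 02; tag = H(5a 2d 5c 01 02) = 00e6
m2: inner = H(30 47 36 d9) = 01 86; tag = H(5a 2d 5c 01 86) = 016a ← matches
m3: inner = H(30 47 36 5b) = 01 08; tag = H(5a 2d 5c 01 08) = 00ec
m4: inner = H(30 47 36 44) = 00 f1; tag = H(5a 2d 5c 00 f1) = 01d4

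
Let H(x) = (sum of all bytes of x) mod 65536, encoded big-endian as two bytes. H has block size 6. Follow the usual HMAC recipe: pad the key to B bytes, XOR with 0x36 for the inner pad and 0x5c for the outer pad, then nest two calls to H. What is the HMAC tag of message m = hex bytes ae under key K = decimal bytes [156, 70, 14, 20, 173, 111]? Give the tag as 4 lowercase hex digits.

Key decimal bytes [156, 70, 14, 20, 173, 111] = 9c 46 0e 14 ad 6f is exactly B = 6 bytes: K' = 9c 46 0e 14 ad 6f.
K' ⊕ ipad = aa 70 38 22 9b 59.  K' ⊕ opad = c0 1a 52 48 f1 33.
Inner input = (K'⊕ipad) ∥ m = aa 70 38 22 9b 59 ∥ ae.
Inner hash: sum = 170+112+56+34+155+89+174 = 790 → 03 16.
Outer input = (K'⊕opad) ∥ inner = c0 1a 52 48 f1 33 ∥ 03 16.
Outer hash (tag): sum = 192+26+82+72+241+51+3+22 = 689 → 02 b1.

02b1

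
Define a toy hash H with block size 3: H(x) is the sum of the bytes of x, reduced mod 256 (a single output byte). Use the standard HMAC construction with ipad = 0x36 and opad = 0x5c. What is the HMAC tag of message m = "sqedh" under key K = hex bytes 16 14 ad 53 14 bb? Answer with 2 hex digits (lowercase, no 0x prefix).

ad

Key hex bytes 16 14 ad 53 14 bb is 6 bytes > B = 3, so hash it first: H(key) = f9, then zero-pad to 3 bytes: K' = f9 00 00.
K' ⊕ ipad = cf 36 36.  K' ⊕ opad = a5 5c 5c.
Inner input = (K'⊕ipad) ∥ m = cf 36 36 ∥ 73 71 65 64 68.
Inner hash: sum = 207+54+54+115+113+101+100+104 = 848; mod 256 = 80 → 50.
Outer input = (K'⊕opad) ∥ inner = a5 5c 5c ∥ 50.
Outer hash (tag): sum = 165+92+92+80 = 429; mod 256 = 173 → ad.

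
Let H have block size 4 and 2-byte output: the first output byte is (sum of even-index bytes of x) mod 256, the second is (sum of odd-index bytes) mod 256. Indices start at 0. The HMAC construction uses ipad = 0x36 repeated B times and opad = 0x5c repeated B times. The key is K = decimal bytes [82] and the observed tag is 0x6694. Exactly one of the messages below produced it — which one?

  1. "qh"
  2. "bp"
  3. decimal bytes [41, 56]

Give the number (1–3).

2

Key decimal bytes [82] = 52 is 1 byte ≤ B = 4; zero-pad to 4 bytes: K' = 52 00 00 00.
K' ⊕ ipad = 64 36 36 36; K' ⊕ opad = 0e 5c 5c 5c.
m1: inner = H(64 36 36 36 71 68) = 0b d4; tag = H(0e 5c 5c 5c 0b d4) = 758c
m2: inner = H(64 36 36 36 62 70) = fc dc; tag = H(0e 5c 5c 5c fc dc) = 6694 ← matches
m3: inner = H(64 36 36 36 29 38) = c3 a4; tag = H(0e 5c 5c 5c c3 a4) = 2d5c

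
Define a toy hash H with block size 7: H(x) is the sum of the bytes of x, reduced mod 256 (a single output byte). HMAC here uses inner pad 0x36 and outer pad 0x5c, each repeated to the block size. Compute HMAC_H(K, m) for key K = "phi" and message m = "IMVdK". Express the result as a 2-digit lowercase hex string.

7b

Key "phi" = 70 68 69 is 3 bytes ≤ B = 7; zero-pad to 7 bytes: K' = 70 68 69 00 00 00 00.
K' ⊕ ipad = 46 5e 5f 36 36 36 36.  K' ⊕ opad = 2c 34 35 5c 5c 5c 5c.
Inner input = (K'⊕ipad) ∥ m = 46 5e 5f 36 36 36 36 ∥ 49 4d 56 64 4b.
Inner hash: sum = 70+94+95+54+54+54+54+73+77+86+100+75 = 886; mod 256 = 118 → 76.
Outer input = (K'⊕opad) ∥ inner = 2c 34 35 5c 5c 5c 5c ∥ 76.
Outer hash (tag): sum = 44+52+53+92+92+92+92+118 = 635; mod 256 = 123 → 7b.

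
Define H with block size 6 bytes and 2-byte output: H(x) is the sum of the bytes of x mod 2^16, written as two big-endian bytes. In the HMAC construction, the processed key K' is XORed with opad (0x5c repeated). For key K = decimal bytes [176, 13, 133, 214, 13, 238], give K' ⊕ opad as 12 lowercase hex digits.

Key decimal bytes [176, 13, 133, 214, 13, 238] = b0 0d 85 d6 0d ee is exactly B = 6 bytes: K' = b0 0d 85 d6 0d ee.
XOR each byte with 0x5c: b0⊕5c=ec, 0d⊕5c=51, 85⊕5c=d9, d6⊕5c=8a, 0d⊕5c=51, ee⊕5c=b2.

ec51d98a51b2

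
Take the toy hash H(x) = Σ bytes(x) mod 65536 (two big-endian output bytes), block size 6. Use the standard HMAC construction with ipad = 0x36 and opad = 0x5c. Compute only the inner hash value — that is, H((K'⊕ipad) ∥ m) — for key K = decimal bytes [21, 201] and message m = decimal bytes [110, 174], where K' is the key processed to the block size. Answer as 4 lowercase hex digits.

0316

Key decimal bytes [21, 201] = 15 c9 is 2 bytes ≤ B = 6; zero-pad to 6 bytes: K' = 15 c9 00 00 00 00.
K' ⊕ ipad = 23 ff 36 36 36 36.
Inner input = 23 ff 36 36 36 36 ∥ 6e ae.
Inner hash: sum = 35+255+54+54+54+54+110+174 = 790 → 03 16.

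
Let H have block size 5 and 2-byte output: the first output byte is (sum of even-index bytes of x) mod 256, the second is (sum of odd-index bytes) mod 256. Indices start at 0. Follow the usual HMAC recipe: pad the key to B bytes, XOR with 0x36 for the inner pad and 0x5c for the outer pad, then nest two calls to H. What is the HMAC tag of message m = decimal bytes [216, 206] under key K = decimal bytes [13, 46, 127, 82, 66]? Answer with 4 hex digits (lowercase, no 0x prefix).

e646

Key decimal bytes [13, 46, 127, 82, 66] = 0d 2e 7f 52 42 is exactly B = 5 bytes: K' = 0d 2e 7f 52 42.
K' ⊕ ipad = 3b 18 49 64 74.  K' ⊕ opad = 51 72 23 0e 1e.
Inner input = (K'⊕ipad) ∥ m = 3b 18 49 64 74 ∥ d8 ce.
Inner hash: even-index sum = 454 mod 256 = 198; odd-index sum = 340 mod 256 = 84 → c6 54.
Outer input = (K'⊕opad) ∥ inner = 51 72 23 0e 1e ∥ c6 54.
Outer hash (tag): even-index sum = 230 mod 256 = 230; odd-index sum = 326 mod 256 = 70 → e6 46.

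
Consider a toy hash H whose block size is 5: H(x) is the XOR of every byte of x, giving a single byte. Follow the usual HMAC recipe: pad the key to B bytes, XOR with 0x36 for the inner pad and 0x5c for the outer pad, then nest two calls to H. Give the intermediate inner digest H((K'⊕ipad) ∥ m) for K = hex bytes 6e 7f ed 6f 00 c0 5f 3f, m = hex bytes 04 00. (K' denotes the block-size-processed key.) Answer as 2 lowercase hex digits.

Key hex bytes 6e 7f ed 6f 00 c0 5f 3f is 8 bytes > B = 5, so hash it first: H(key) = 33, then zero-pad to 5 bytes: K' = 33 00 00 00 00.
K' ⊕ ipad = 05 36 36 36 36.
Inner input = 05 36 36 36 36 ∥ 04 00.
Inner hash: XOR 05⊕36⊕36⊕36⊕36⊕04⊕00 = 01.

01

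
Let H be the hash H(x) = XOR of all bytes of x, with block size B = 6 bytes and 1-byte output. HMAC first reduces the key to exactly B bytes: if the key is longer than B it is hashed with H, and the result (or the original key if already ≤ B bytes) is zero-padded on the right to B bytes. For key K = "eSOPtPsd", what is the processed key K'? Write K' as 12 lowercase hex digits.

|K| = 8 > B = 6, so first hash the key.
H(K): XOR 65⊕53⊕4f⊕50⊕74⊕50⊕73⊕64 = 1a.
Zero-pad H(K) = 1a to 6 bytes: K' = 1a 00 00 00 00 00.

1a0000000000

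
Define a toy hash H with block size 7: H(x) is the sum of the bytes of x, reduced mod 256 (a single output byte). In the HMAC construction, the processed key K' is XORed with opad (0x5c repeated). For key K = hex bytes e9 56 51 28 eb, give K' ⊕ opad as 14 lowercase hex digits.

Key hex bytes e9 56 51 28 eb is 5 bytes ≤ B = 7; zero-pad to 7 bytes: K' = e9 56 51 28 eb 00 00.
XOR each byte with 0x5c: e9⊕5c=b5, 56⊕5c=0a, 51⊕5c=0d, 28⊕5c=74, eb⊕5c=b7, 00⊕5c=5c, 00⊕5c=5c.

b50a0d74b75c5c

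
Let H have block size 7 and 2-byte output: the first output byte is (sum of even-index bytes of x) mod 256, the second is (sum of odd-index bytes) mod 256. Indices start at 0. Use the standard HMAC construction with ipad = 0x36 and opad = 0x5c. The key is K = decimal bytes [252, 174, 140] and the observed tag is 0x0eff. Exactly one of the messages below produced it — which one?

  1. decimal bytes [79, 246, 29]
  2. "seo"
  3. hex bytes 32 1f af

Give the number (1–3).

Key decimal bytes [252, 174, 140] = fc ae 8c is 3 bytes ≤ B = 7; zero-pad to 7 bytes: K' = fc ae 8c 00 00 00 00.
K' ⊕ ipad = ca 98 ba 36 36 36 36; K' ⊕ opad = a0 f2 d0 5c 5c 5c 5c.
m1: inner = H(ca 98 ba 36 36 36 36 4f f6 1d) = e6 70; tag = H(a0 f2 d0 5c 5c 5c 5c e6 70) = 9890
m2: inner = H(ca 98 ba 36 36 36 36 73 65 6f) = 55 e6; tag = H(a0 f2 d0 5c 5c 5c 5c 55 e6) = 0eff ← matches
m3: inner = H(ca 98 ba 36 36 36 36 32 1f af) = 0f e5; tag = H(a0 f2 d0 5c 5c 5c 5c 0f e5) = 0db9

2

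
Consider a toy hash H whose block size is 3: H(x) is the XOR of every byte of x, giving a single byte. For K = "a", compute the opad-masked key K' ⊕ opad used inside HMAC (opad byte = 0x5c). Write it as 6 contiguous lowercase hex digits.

Key "a" = 61 is 1 byte ≤ B = 3; zero-pad to 3 bytes: K' = 61 00 00.
XOR each byte with 0x5c: 61⊕5c=3d, 00⊕5c=5c, 00⊕5c=5c.

3d5c5c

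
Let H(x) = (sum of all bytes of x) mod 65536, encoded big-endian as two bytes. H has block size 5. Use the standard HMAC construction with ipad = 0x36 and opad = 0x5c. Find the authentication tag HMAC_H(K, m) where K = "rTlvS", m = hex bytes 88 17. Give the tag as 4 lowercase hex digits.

00e5

Key "rTlvS" = 72 54 6c 76 53 is exactly B = 5 bytes: K' = 72 54 6c 76 53.
K' ⊕ ipad = 44 62 5a 40 65.  K' ⊕ opad = 2e 08 30 2a 0f.
Inner input = (K'⊕ipad) ∥ m = 44 62 5a 40 65 ∥ 88 17.
Inner hash: sum = 68+98+90+64+101+136+23 = 580 → 02 44.
Outer input = (K'⊕opad) ∥ inner = 2e 08 30 2a 0f ∥ 02 44.
Outer hash (tag): sum = 46+8+48+42+15+2+68 = 229 → 00 e5.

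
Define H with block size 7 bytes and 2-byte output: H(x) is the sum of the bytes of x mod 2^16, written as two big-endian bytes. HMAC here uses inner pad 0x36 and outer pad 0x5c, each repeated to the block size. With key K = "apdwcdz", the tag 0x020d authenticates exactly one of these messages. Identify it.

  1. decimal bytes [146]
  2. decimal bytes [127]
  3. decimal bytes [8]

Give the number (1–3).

2

Key "apdwcdz" = 61 70 64 77 63 64 7a is exactly B = 7 bytes: K' = 61 70 64 77 63 64 7a.
K' ⊕ ipad = 57 46 52 41 55 52 4c; K' ⊕ opad = 3d 2c 38 2b 3f 38 26.
m1: inner = H(57 46 52 41 55 52 4c 92) = 02 b5; tag = H(3d 2c 38 2b 3f 38 26 02 b5) = 0220
m2: inner = H(57 46 52 41 55 52 4c 7f) = 02 a2; tag = H(3d 2c 38 2b 3f 38 26 02 a2) = 020d ← matches
m3: inner = H(57 46 52 41 55 52 4c 08) = 02 2b; tag = H(3d 2c 38 2b 3f 38 26 02 2b) = 0196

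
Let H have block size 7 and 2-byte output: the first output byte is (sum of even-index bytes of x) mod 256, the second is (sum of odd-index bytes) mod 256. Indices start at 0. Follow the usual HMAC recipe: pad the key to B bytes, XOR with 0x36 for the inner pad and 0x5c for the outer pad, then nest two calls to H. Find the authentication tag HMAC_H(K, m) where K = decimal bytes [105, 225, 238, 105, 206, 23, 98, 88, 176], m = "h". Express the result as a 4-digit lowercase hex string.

Key decimal bytes [105, 225, 238, 105, 206, 23, 98, 88, 176] = 69 e1 ee 69 ce 17 62 58 b0 is 9 bytes > B = 7, so hash it first: H(key) = 37 b9, then zero-pad to 7 bytes: K' = 37 b9 00 00 00 00 00.
K' ⊕ ipad = 01 8f 36 36 36 36 36.  K' ⊕ opad = 6b e5 5c 5c 5c 5c 5c.
Inner input = (K'⊕ipad) ∥ m = 01 8f 36 36 36 36 36 ∥ 68.
Inner hash: even-index sum = 163 mod 256 = 163; odd-index sum = 355 mod 256 = 99 → a3 63.
Outer input = (K'⊕opad) ∥ inner = 6b e5 5c 5c 5c 5c 5c ∥ a3 63.
Outer hash (tag): even-index sum = 482 mod 256 = 226; odd-index sum = 576 mod 256 = 64 → e2 40.

e240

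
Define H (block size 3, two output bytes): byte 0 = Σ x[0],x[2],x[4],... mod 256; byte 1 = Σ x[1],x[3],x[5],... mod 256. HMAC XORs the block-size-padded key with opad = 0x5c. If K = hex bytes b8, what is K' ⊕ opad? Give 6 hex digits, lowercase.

e45c5c

Key hex bytes b8 is 1 byte ≤ B = 3; zero-pad to 3 bytes: K' = b8 00 00.
XOR each byte with 0x5c: b8⊕5c=e4, 00⊕5c=5c, 00⊕5c=5c.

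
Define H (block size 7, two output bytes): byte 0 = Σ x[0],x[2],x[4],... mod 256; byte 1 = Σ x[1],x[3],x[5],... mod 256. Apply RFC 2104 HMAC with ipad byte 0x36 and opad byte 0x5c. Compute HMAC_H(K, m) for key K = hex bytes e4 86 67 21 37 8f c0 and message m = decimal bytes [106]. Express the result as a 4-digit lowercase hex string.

Key hex bytes e4 86 67 21 37 8f c0 is exactly B = 7 bytes: K' = e4 86 67 21 37 8f c0.
K' ⊕ ipad = d2 b0 51 17 01 b9 f6.  K' ⊕ opad = b8 da 3b 7d 6b d3 9c.
Inner input = (K'⊕ipad) ∥ m = d2 b0 51 17 01 b9 f6 ∥ 6a.
Inner hash: even-index sum = 538 mod 256 = 26; odd-index sum = 490 mod 256 = 234 → 1a ea.
Outer input = (K'⊕opad) ∥ inner = b8 da 3b 7d 6b d3 9c ∥ 1a ea.
Outer hash (tag): even-index sum = 740 mod 256 = 228; odd-index sum = 580 mod 256 = 68 → e4 44.

e444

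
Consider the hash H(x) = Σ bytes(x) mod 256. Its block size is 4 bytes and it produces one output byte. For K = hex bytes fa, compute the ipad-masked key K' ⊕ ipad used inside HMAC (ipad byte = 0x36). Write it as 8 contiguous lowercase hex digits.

Key hex bytes fa is 1 byte ≤ B = 4; zero-pad to 4 bytes: K' = fa 00 00 00.
XOR each byte with 0x36: fa⊕36=cc, 00⊕36=36, 00⊕36=36, 00⊕36=36.

cc363636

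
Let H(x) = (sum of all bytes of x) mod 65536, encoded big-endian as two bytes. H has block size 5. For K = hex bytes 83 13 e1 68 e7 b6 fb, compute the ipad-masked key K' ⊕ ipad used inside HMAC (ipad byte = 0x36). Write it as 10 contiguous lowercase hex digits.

Key hex bytes 83 13 e1 68 e7 b6 fb is 7 bytes > B = 5, so hash it first: H(key) = 04 77, then zero-pad to 5 bytes: K' = 04 77 00 00 00.
XOR each byte with 0x36: 04⊕36=32, 77⊕36=41, 00⊕36=36, 00⊕36=36, 00⊕36=36.

3241363636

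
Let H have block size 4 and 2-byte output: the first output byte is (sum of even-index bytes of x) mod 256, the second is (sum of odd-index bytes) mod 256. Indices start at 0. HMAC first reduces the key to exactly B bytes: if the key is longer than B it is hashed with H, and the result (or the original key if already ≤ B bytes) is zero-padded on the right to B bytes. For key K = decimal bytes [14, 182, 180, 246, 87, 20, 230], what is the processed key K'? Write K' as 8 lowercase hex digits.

|K| = 7 > B = 4, so first hash the key.
H(K): even-index sum = 511 mod 256 = 255; odd-index sum = 448 mod 256 = 192 → ff c0.
Zero-pad H(K) = ff c0 to 4 bytes: K' = ff c0 00 00.

ffc00000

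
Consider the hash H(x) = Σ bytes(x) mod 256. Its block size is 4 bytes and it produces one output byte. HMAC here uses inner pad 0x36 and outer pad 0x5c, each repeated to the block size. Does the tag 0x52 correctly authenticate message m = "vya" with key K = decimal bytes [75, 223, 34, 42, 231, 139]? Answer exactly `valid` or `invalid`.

invalid

Key decimal bytes [75, 223, 34, 42, 231, 139] = 4b df 22 2a e7 8b is 6 bytes > B = 4, so hash it first: H(key) = e8, then zero-pad to 4 bytes: K' = e8 00 00 00.
K' ⊕ ipad = de 36 36 36; K' ⊕ opad = b4 5c 5c 5c.
Inner hash: sum = 222+54+54+54+118+121+97 = 720; mod 256 = 208 → d0.
Outer hash (recomputed tag): sum = 180+92+92+92+208 = 664; mod 256 = 152 → 98.
Recomputed tag = 98; claimed = 52 → mismatch.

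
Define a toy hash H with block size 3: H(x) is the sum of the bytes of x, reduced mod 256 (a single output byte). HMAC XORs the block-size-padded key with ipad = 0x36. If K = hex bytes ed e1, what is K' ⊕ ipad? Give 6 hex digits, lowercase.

dbd736

Key hex bytes ed e1 is 2 bytes ≤ B = 3; zero-pad to 3 bytes: K' = ed e1 00.
XOR each byte with 0x36: ed⊕36=db, e1⊕36=d7, 00⊕36=36.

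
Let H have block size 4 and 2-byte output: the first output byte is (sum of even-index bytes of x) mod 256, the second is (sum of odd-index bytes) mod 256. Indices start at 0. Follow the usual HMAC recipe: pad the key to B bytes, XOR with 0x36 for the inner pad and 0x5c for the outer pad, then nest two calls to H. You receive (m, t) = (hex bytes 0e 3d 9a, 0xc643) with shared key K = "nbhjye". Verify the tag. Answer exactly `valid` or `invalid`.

valid

Key "nbhjye" = 6e 62 68 6a 79 65 is 6 bytes > B = 4, so hash it first: H(key) = 4f 31, then zero-pad to 4 bytes: K' = 4f 31 00 00.
K' ⊕ ipad = 79 07 36 36; K' ⊕ opad = 13 6d 5c 5c.
Inner hash: even-index sum = 343 mod 256 = 87; odd-index sum = 122 mod 256 = 122 → 57 7a.
Outer hash (recomputed tag): even-index sum = 198 mod 256 = 198; odd-index sum = 323 mod 256 = 67 → c6 43.
Recomputed tag = c643; claimed = c643 → match.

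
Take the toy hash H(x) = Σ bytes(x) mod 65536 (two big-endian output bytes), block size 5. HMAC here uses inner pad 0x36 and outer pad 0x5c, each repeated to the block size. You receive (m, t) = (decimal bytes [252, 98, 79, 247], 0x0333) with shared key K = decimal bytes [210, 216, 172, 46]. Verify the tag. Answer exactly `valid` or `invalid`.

valid

Key decimal bytes [210, 216, 172, 46] = d2 d8 ac 2e is 4 bytes ≤ B = 5; zero-pad to 5 bytes: K' = d2 d8 ac 2e 00.
K' ⊕ ipad = e4 ee 9a 18 36; K' ⊕ opad = 8e 84 f0 72 5c.
Inner hash: sum = 228+238+154+24+54+252+98+79+247 = 1374 → 05 5e.
Outer hash (recomputed tag): sum = 142+132+240+114+92+5+94 = 819 → 03 33.
Recomputed tag = 0333; claimed = 0333 → match.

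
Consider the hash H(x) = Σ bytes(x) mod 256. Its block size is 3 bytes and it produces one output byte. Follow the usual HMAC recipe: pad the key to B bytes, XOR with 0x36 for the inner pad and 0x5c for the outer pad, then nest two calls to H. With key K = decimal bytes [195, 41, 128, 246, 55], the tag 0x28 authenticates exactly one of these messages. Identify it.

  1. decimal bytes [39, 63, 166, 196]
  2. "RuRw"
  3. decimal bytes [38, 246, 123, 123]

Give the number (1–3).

Key decimal bytes [195, 41, 128, 246, 55] = c3 29 80 f6 37 is 5 bytes > B = 3, so hash it first: H(key) = 99, then zero-pad to 3 bytes: K' = 99 00 00.
K' ⊕ ipad = af 36 36; K' ⊕ opad = c5 5c 5c.
m1: inner = H(af 36 36 27 3f a6 c4) = eb; tag = H(c5 5c 5c eb) = 68
m2: inner = H(af 36 36 52 75 52 77) = ab; tag = H(c5 5c 5c ab) = 28 ← matches
m3: inner = H(af 36 36 26 f6 7b 7b) = 2d; tag = H(c5 5c 5c 2d) = aa

2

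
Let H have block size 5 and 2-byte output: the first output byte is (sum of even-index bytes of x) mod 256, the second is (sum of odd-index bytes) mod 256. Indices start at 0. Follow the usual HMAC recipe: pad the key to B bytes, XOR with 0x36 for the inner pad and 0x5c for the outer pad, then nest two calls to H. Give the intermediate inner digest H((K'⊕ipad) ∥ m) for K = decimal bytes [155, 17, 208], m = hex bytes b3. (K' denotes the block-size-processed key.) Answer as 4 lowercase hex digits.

Key decimal bytes [155, 17, 208] = 9b 11 d0 is 3 bytes ≤ B = 5; zero-pad to 5 bytes: K' = 9b 11 d0 00 00.
K' ⊕ ipad = ad 27 e6 36 36.
Inner input = ad 27 e6 36 36 ∥ b3.
Inner hash: even-index sum = 457 mod 256 = 201; odd-index sum = 272 mod 256 = 16 → c9 10.

c910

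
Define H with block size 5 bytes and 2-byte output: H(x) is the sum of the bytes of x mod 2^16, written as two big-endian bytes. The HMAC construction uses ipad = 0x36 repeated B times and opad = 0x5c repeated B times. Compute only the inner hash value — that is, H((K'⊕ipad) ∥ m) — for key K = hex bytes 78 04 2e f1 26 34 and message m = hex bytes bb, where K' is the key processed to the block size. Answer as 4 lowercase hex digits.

Key hex bytes 78 04 2e f1 26 34 is 6 bytes > B = 5, so hash it first: H(key) = 01 f5, then zero-pad to 5 bytes: K' = 01 f5 00 00 00.
K' ⊕ ipad = 37 c3 36 36 36.
Inner input = 37 c3 36 36 36 ∥ bb.
Inner hash: sum = 55+195+54+54+54+187 = 599 → 02 57.

0257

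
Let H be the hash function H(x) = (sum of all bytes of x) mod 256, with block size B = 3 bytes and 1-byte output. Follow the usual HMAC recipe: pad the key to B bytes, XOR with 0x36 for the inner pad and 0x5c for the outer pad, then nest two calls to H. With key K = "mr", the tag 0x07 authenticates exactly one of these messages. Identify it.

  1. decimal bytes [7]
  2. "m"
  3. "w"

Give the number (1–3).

3

Key "mr" = 6d 72 is 2 bytes ≤ B = 3; zero-pad to 3 bytes: K' = 6d 72 00.
K' ⊕ ipad = 5b 44 36; K' ⊕ opad = 31 2e 5c.
m1: inner = H(5b 44 36 07) = dc; tag = H(31 2e 5c dc) = 97
m2: inner = H(5b 44 36 6d) = 42; tag = H(31 2e 5c 42) = fd
m3: inner = H(5b 44 36 77) = 4c; tag = H(31 2e 5c 4c) = 07 ← matches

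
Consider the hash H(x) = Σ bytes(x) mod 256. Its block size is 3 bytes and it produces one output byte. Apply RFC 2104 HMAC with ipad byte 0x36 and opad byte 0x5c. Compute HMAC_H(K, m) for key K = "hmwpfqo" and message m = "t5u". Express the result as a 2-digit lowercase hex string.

Key "hmwpfqo" = 68 6d 77 70 66 71 6f is 7 bytes > B = 3, so hash it first: H(key) = 02, then zero-pad to 3 bytes: K' = 02 00 00.
K' ⊕ ipad = 34 36 36.  K' ⊕ opad = 5e 5c 5c.
Inner input = (K'⊕ipad) ∥ m = 34 36 36 ∥ 74 35 75.
Inner hash: sum = 52+54+54+116+53+117 = 446; mod 256 = 190 → be.
Outer input = (K'⊕opad) ∥ inner = 5e 5c 5c ∥ be.
Outer hash (tag): sum = 94+92+92+190 = 468; mod 256 = 212 → d4.

d4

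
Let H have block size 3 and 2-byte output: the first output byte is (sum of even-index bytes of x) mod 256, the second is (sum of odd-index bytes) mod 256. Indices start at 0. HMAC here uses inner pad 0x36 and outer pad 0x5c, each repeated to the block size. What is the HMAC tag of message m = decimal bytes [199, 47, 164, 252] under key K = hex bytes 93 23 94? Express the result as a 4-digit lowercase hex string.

Key hex bytes 93 23 94 is exactly B = 3 bytes: K' = 93 23 94.
K' ⊕ ipad = a5 15 a2.  K' ⊕ opad = cf 7f c8.
Inner input = (K'⊕ipad) ∥ m = a5 15 a2 ∥ c7 2f a4 fc.
Inner hash: even-index sum = 626 mod 256 = 114; odd-index sum = 384 mod 256 = 128 → 72 80.
Outer input = (K'⊕opad) ∥ inner = cf 7f c8 ∥ 72 80.
Outer hash (tag): even-index sum = 535 mod 256 = 23; odd-index sum = 241 mod 256 = 241 → 17 f1.

17f1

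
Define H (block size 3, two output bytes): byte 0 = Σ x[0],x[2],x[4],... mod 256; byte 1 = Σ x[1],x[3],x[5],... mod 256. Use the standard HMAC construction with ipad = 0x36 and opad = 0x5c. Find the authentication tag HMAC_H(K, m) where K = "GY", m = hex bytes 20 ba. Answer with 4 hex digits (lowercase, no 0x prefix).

Key "GY" = 47 59 is 2 bytes ≤ B = 3; zero-pad to 3 bytes: K' = 47 59 00.
K' ⊕ ipad = 71 6f 36.  K' ⊕ opad = 1b 05 5c.
Inner input = (K'⊕ipad) ∥ m = 71 6f 36 ∥ 20 ba.
Inner hash: even-index sum = 353 mod 256 = 97; odd-index sum = 143 mod 256 = 143 → 61 8f.
Outer input = (K'⊕opad) ∥ inner = 1b 05 5c ∥ 61 8f.
Outer hash (tag): even-index sum = 262 mod 256 = 6; odd-index sum = 102 mod 256 = 102 → 06 66.

0666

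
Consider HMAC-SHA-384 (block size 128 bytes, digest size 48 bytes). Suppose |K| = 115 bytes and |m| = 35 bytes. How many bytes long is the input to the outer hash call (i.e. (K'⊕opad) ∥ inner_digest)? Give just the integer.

Key is 115 ≤ 128 bytes, zero-padded: |K'| = 128.
Outer input = (K'⊕opad) ∥ H(inner) → 128 + 48 = 176 bytes.

176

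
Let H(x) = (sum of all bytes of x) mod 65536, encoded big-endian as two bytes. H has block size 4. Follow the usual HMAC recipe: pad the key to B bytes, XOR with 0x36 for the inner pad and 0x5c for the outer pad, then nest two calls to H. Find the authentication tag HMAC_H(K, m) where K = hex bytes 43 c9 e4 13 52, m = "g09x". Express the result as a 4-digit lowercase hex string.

016c

Key hex bytes 43 c9 e4 13 52 is 5 bytes > B = 4, so hash it first: H(key) = 02 55, then zero-pad to 4 bytes: K' = 02 55 00 00.
K' ⊕ ipad = 34 63 36 36.  K' ⊕ opad = 5e 09 5c 5c.
Inner input = (K'⊕ipad) ∥ m = 34 63 36 36 ∥ 67 30 39 78.
Inner hash: sum = 52+99+54+54+103+48+57+120 = 587 → 02 4b.
Outer input = (K'⊕opad) ∥ inner = 5e 09 5c 5c ∥ 02 4b.
Outer hash (tag): sum = 94+9+92+92+2+75 = 364 → 01 6c.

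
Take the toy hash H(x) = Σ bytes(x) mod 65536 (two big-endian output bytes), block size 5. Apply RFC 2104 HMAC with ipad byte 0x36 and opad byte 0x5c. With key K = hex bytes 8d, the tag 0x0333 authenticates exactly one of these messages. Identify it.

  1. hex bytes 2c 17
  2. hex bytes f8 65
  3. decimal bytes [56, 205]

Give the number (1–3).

2

Key hex bytes 8d is 1 byte ≤ B = 5; zero-pad to 5 bytes: K' = 8d 00 00 00 00.
K' ⊕ ipad = bb 36 36 36 36; K' ⊕ opad = d1 5c 5c 5c 5c.
m1: inner = H(bb 36 36 36 36 2c 17) = 01 d6; tag = H(d1 5c 5c 5c 5c 01 d6) = 0318
m2: inner = H(bb 36 36 36 36 f8 65) = 02 f0; tag = H(d1 5c 5c 5c 5c 02 f0) = 0333 ← matches
m3: inner = H(bb 36 36 36 36 38 cd) = 02 98; tag = H(d1 5c 5c 5c 5c 02 98) = 02db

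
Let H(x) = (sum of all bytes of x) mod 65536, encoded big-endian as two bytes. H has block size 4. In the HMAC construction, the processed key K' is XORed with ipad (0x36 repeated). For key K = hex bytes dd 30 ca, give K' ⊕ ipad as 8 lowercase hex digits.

Key hex bytes dd 30 ca is 3 bytes ≤ B = 4; zero-pad to 4 bytes: K' = dd 30 ca 00.
XOR each byte with 0x36: dd⊕36=eb, 30⊕36=06, ca⊕36=fc, 00⊕36=36.

eb06fc36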